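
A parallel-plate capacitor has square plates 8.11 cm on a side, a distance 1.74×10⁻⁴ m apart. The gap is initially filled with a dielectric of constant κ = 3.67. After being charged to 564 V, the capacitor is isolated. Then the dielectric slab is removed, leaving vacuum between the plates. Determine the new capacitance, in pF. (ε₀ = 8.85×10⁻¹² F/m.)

A = (8.11 cm)² = 6.58×10⁻³ m².
Initially C₁ = κε₀A/d = 3.67 × 8.85×10⁻¹² × 6.58×10⁻³ / 1.74×10⁻⁴ = 1.23×10⁻⁹ F.
C = κε₀A/d scales with κ, so C₂/C₁ = 1/κ = 1/3.67 = 0.272.
C₂ = 0.272 × 1.23×10⁻⁹ = 3.35×10⁻¹⁰ F.

C ≈ 335 pF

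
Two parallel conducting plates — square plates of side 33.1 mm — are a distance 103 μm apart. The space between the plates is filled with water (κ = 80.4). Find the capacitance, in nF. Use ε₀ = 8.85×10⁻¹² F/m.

C ≈ 7.57 nF

A = (33.1 mm)² = 1.10×10⁻³ m².
C = κε₀A/d = 80.4 × 8.85×10⁻¹² × 1.10×10⁻³ / 1.03×10⁻⁴ = 7.57×10⁻⁹ F.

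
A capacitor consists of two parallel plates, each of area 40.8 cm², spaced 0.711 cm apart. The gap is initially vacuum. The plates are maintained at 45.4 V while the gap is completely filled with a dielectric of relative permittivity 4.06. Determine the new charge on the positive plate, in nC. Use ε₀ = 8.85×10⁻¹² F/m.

Q ≈ 0.936 nC

A = 40.8 cm² = 4.08×10⁻³ m².
Initially C₁ = ε₀A/d = 8.85×10⁻¹² × 4.08×10⁻³ / 7.11×10⁻³ = 5.08×10⁻¹² F.
Q₁ = 2.31×10⁻¹⁰ C.
Battery connected ⇒ V is held fixed. C₂ = 4.06 C₁ and Q = CV, so Q₂/Q₁ = C₂/C₁ = 4.06.
Q₂ = 4.06 × 2.31×10⁻¹⁰ = 9.36×10⁻¹⁰ C.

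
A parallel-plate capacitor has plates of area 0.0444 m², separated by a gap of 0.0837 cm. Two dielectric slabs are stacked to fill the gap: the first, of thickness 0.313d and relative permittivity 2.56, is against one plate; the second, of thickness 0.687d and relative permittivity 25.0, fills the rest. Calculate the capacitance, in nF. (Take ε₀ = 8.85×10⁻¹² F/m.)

C ≈ 3.14 nF

Stacked slabs ⇒ two capacitors in series, each with the full plate area.
C₁ = κ₁ε₀A/d₁ = 2.56 × 8.85×10⁻¹² × 4.44×10⁻² / 2.62×10⁻⁴ = 3.84×10⁻⁹ F.
C₂ = κ₂ε₀A/d₂ = 25.0 × 8.85×10⁻¹² × 4.44×10⁻² / 5.75×10⁻⁴ = 1.71×10⁻⁸ F.
C = (1/C₁ + 1/C₂)⁻¹ = 3.14×10⁻⁹ F.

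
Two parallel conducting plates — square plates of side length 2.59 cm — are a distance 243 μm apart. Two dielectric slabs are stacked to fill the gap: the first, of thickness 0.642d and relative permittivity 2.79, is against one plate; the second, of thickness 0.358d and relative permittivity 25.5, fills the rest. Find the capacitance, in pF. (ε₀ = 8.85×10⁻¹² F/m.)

A = (2.59 cm)² = 6.71×10⁻⁴ m².
Stacked slabs ⇒ two capacitors in series, each with the full plate area.
C₁ = κ₁ε₀A/d₁ = 2.79 × 8.85×10⁻¹² × 6.71×10⁻⁴ / 1.56×10⁻⁴ = 1.06×10⁻¹⁰ F.
C₂ = κ₂ε₀A/d₂ = 25.5 × 8.85×10⁻¹² × 6.71×10⁻⁴ / 8.70×10⁻⁵ = 1.74×10⁻⁹ F.
C = (1/C₁ + 1/C₂)⁻¹ = 1.00×10⁻¹⁰ F.

100 pF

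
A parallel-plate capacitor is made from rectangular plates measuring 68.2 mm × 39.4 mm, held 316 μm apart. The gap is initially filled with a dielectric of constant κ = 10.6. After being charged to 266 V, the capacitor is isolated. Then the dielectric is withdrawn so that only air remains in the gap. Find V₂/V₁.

Isolated ⇒ Q is held fixed.
C₂ = 0.0943 C₁ and V = Q/C, so V₂/V₁ = C₁/C₂ = 10.6.

10.6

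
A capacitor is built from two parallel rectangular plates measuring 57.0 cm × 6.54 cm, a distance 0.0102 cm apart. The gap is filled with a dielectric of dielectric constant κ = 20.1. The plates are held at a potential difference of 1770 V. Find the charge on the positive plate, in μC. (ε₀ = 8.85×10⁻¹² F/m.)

Q ≈ 115 μC

A = 57.0 × 6.54 cm² = 3.73×10⁻² m².
C = κε₀A/d = 20.1 × 8.85×10⁻¹² × 3.73×10⁻² / 1.02×10⁻⁴ = 6.50×10⁻⁸ F.
Q = CV = 6.50×10⁻⁸ × 1770 = 1.15×10⁻⁴ C.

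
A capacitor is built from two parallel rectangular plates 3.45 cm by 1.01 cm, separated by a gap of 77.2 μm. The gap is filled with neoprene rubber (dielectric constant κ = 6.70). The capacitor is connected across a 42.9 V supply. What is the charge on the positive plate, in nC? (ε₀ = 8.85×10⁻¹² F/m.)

Q ≈ 11.5 nC

A = 3.45 × 1.01 cm² = 3.48×10⁻⁴ m².
C = κε₀A/d = 6.70 × 8.85×10⁻¹² × 3.48×10⁻⁴ / 7.72×10⁻⁵ = 2.68×10⁻¹⁰ F.
Q = CV = 2.68×10⁻¹⁰ × 42.9 = 1.15×10⁻⁸ C.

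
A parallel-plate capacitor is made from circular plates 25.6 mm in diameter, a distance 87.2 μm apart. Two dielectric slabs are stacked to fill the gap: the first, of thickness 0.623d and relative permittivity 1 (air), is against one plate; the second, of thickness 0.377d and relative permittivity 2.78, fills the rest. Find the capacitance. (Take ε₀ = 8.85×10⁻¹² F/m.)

A = π(25.6/2 mm)² = 5.15×10⁻⁴ m².
Stacked slabs ⇒ two capacitors in series, each with the full plate area.
C₁ = κ₁ε₀A/d₁ = 1.00 × 8.85×10⁻¹² × 5.15×10⁻⁴ / 5.43×10⁻⁵ = 8.39×10⁻¹¹ F.
C₂ = κ₂ε₀A/d₂ = 2.78 × 8.85×10⁻¹² × 5.15×10⁻⁴ / 3.29×10⁻⁵ = 3.85×10⁻¹⁰ F.
C = (1/C₁ + 1/C₂)⁻¹ = 6.89×10⁻¹¹ F.

68.9 pF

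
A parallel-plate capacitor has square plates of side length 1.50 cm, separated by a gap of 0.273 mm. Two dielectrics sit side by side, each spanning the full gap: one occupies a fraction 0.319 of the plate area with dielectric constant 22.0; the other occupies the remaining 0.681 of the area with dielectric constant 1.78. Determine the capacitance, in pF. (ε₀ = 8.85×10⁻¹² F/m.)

A = (1.50 cm)² = 2.25×10⁻⁴ m².
Side-by-side slabs ⇒ two capacitors in parallel, each spanning the full gap.
C₁ = κ₁ε₀A₁/d = 22.0 × 8.85×10⁻¹² × 7.18×10⁻⁵ / 2.73×10⁻⁴ = 5.12×10⁻¹¹ F.
C₂ = κ₂ε₀A₂/d = 1.78 × 8.85×10⁻¹² × 1.53×10⁻⁴ / 2.73×10⁻⁴ = 8.84×10⁻¹² F.
C = C₁ + C₂ = 6.00×10⁻¹¹ F.

60.0 pF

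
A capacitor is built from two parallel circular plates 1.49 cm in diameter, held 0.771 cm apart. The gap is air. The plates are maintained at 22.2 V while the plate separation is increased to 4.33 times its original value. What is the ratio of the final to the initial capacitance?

0.231

C = ε₀A/d scales as 1/d, so C₂/C₁ = d₁/d₂ = 1/4.33 = 0.231.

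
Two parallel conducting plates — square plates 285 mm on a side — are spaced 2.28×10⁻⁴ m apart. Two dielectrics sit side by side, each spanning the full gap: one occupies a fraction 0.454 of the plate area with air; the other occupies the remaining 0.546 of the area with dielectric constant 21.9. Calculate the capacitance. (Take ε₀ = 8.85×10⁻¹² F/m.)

C ≈ 39.1 nF

A = (285 mm)² = 8.12×10⁻² m².
Side-by-side slabs ⇒ two capacitors in parallel, each spanning the full gap.
C₁ = κ₁ε₀A₁/d = 1.00 × 8.85×10⁻¹² × 3.69×10⁻² / 2.28×10⁻⁴ = 1.43×10⁻⁹ F.
C₂ = κ₂ε₀A₂/d = 21.9 × 8.85×10⁻¹² × 4.43×10⁻² / 2.28×10⁻⁴ = 3.77×10⁻⁸ F.
C = C₁ + C₂ = 3.91×10⁻⁸ F.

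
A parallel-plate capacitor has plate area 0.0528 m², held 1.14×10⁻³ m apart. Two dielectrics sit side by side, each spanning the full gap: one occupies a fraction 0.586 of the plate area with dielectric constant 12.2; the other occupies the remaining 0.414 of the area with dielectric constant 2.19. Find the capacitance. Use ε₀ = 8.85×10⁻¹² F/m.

C ≈ 3.30 nF

Side-by-side slabs ⇒ two capacitors in parallel, each spanning the full gap.
C₁ = κ₁ε₀A₁/d = 12.2 × 8.85×10⁻¹² × 3.09×10⁻² / 1.14×10⁻³ = 2.93×10⁻⁹ F.
C₂ = κ₂ε₀A₂/d = 2.19 × 8.85×10⁻¹² × 2.19×10⁻² / 1.14×10⁻³ = 3.72×10⁻¹⁰ F.
C = C₁ + C₂ = 3.30×10⁻⁹ F.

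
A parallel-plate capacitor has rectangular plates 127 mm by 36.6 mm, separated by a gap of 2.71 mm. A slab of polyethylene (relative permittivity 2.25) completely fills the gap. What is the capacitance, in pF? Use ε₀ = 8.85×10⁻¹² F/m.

A = 127 × 36.6 mm² = 4.65×10⁻³ m².
C = κε₀A/d = 2.25 × 8.85×10⁻¹² × 4.65×10⁻³ / 2.71×10⁻³ = 3.42×10⁻¹¹ F.

34.2 pF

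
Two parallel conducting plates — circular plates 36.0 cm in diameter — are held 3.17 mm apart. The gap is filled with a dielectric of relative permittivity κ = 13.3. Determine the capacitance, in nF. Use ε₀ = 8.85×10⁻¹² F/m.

C ≈ 3.78 nF

A = π(36.0/2 cm)² = 0.102 m².
C = κε₀A/d = 13.3 × 8.85×10⁻¹² × 0.102 / 3.17×10⁻³ = 3.78×10⁻⁹ F.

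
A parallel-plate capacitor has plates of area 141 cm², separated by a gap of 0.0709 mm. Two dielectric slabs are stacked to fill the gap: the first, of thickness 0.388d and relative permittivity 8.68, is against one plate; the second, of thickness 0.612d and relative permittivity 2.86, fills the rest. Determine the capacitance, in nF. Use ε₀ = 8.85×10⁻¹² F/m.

A = 141 cm² = 1.41×10⁻² m².
Stacked slabs ⇒ two capacitors in series, each with the full plate area.
C₁ = κ₁ε₀A/d₁ = 8.68 × 8.85×10⁻¹² × 1.41×10⁻² / 2.75×10⁻⁵ = 3.94×10⁻⁸ F.
C₂ = κ₂ε₀A/d₂ = 2.86 × 8.85×10⁻¹² × 1.41×10⁻² / 4.34×10⁻⁵ = 8.22×10⁻⁹ F.
C = (1/C₁ + 1/C₂)⁻¹ = 6.80×10⁻⁹ F.

C ≈ 6.80 nF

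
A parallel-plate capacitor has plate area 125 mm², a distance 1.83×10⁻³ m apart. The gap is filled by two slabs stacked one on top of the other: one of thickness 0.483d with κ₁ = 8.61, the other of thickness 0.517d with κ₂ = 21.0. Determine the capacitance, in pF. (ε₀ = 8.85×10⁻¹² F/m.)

A = 125 mm² = 1.25×10⁻⁴ m².
Stacked slabs ⇒ two capacitors in series, each with the full plate area.
C₁ = κ₁ε₀A/d₁ = 8.61 × 8.85×10⁻¹² × 1.25×10⁻⁴ / 8.84×10⁻⁴ = 1.08×10⁻¹¹ F.
C₂ = κ₂ε₀A/d₂ = 21.0 × 8.85×10⁻¹² × 1.25×10⁻⁴ / 9.46×10⁻⁴ = 2.46×10⁻¹¹ F.
C = (1/C₁ + 1/C₂)⁻¹ = 7.49×10⁻¹² F.

7.49 pF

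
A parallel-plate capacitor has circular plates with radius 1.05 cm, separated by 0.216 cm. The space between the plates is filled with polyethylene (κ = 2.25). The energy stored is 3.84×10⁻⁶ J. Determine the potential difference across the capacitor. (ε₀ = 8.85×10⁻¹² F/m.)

1.55 kV

A = π(1.05 cm)² = 3.46×10⁻⁴ m².
C = κε₀A/d = 2.25 × 8.85×10⁻¹² × 3.46×10⁻⁴ / 2.16×10⁻³ = 3.19×10⁻¹² F.
V = √(2U/C) = √(2 × 3.84×10⁻⁶ / 3.19×10⁻¹²) = 1.55×10³ V.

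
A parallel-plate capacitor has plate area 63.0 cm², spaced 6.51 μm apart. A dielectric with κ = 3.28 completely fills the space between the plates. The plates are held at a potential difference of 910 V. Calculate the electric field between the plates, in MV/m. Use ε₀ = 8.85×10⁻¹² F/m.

E = V/d = 910 / 6.51×10⁻⁶ = 1.40×10⁸ V/m.

E ≈ 140 MV/m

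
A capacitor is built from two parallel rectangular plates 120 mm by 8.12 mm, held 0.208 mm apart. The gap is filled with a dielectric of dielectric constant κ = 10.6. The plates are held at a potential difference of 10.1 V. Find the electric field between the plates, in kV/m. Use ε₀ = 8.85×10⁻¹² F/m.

E = V/d = 10.1 / 2.08×10⁻⁴ = 4.86×10⁴ V/m.

E ≈ 48.6 kV/m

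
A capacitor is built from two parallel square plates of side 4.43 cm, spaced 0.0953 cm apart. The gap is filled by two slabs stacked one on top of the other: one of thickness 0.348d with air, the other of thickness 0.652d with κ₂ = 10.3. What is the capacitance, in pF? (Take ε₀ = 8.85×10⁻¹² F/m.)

C ≈ 44.3 pF

A = (4.43 cm)² = 1.96×10⁻³ m².
Stacked slabs ⇒ two capacitors in series, each with the full plate area.
C₁ = κ₁ε₀A/d₁ = 1.00 × 8.85×10⁻¹² × 1.96×10⁻³ / 3.32×10⁻⁴ = 5.24×10⁻¹¹ F.
C₂ = κ₂ε₀A/d₂ = 10.3 × 8.85×10⁻¹² × 1.96×10⁻³ / 6.21×10⁻⁴ = 2.88×10⁻¹⁰ F.
C = (1/C₁ + 1/C₂)⁻¹ = 4.43×10⁻¹¹ F.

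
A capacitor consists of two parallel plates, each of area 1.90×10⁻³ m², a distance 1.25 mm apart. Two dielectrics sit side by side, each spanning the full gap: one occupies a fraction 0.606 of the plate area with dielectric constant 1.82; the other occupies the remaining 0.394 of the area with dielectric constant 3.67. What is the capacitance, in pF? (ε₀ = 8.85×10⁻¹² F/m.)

Side-by-side slabs ⇒ two capacitors in parallel, each spanning the full gap.
C₁ = κ₁ε₀A₁/d = 1.82 × 8.85×10⁻¹² × 1.15×10⁻³ / 1.25×10⁻³ = 1.48×10⁻¹¹ F.
C₂ = κ₂ε₀A₂/d = 3.67 × 8.85×10⁻¹² × 7.49×10⁻⁴ / 1.25×10⁻³ = 1.95×10⁻¹¹ F.
C = C₁ + C₂ = 3.43×10⁻¹¹ F.

C ≈ 34.3 pF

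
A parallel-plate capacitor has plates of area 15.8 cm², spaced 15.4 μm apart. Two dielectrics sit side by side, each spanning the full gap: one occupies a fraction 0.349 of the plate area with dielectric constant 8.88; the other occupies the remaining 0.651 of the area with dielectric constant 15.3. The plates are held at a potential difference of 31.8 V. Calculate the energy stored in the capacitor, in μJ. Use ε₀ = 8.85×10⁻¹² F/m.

U ≈ 6.00 μJ

A = 15.8 cm² = 1.58×10⁻³ m².
Side-by-side slabs ⇒ two capacitors in parallel, each spanning the full gap.
C₁ = κ₁ε₀A₁/d = 8.88 × 8.85×10⁻¹² × 5.51×10⁻⁴ / 1.54×10⁻⁵ = 2.81×10⁻⁹ F.
C₂ = κ₂ε₀A₂/d = 15.3 × 8.85×10⁻¹² × 1.03×10⁻³ / 1.54×10⁻⁵ = 9.04×10⁻⁹ F.
C = C₁ + C₂ = 1.19×10⁻⁸ F.
U = ½CV² = ½ × 1.19×10⁻⁸ × (31.8)² = 6.00×10⁻⁶ J.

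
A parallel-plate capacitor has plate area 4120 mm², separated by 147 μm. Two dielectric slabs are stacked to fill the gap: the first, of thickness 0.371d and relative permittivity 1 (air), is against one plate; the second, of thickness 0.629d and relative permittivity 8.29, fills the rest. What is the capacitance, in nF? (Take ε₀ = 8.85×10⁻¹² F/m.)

A = 4120 mm² = 4.12×10⁻³ m².
Stacked slabs ⇒ two capacitors in series, each with the full plate area.
C₁ = κ₁ε₀A/d₁ = 1.00 × 8.85×10⁻¹² × 4.12×10⁻³ / 5.45×10⁻⁵ = 6.69×10⁻¹⁰ F.
C₂ = κ₂ε₀A/d₂ = 8.29 × 8.85×10⁻¹² × 4.12×10⁻³ / 9.25×10⁻⁵ = 3.27×10⁻⁹ F.
C = (1/C₁ + 1/C₂)⁻¹ = 5.55×10⁻¹⁰ F.

C ≈ 0.555 nF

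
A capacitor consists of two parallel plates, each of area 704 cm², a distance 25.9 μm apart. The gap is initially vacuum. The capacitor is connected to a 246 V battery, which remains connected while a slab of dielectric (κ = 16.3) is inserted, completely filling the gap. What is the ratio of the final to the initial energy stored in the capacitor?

Battery connected ⇒ V is held fixed.
C₂ = 16.3 C₁ and U = ½CV², so U₂/U₁ = C₂/C₁ = 16.3.

16.3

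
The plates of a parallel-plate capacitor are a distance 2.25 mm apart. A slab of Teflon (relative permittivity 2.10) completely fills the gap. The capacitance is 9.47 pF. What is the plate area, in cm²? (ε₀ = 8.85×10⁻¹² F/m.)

A = Cd/(κε₀) = 9.47×10⁻¹² × 2.25×10⁻³ / (2.10 × 8.85×10⁻¹²) = 1.15×10⁻³ m².

11.5 cm²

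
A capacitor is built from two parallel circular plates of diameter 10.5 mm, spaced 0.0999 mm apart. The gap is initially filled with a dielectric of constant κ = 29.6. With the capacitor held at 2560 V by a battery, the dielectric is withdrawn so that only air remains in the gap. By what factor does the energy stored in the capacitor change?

0.0338

Battery connected ⇒ V is held fixed.
C₂ = 0.0338 C₁ and U = ½CV², so U₂/U₁ = C₂/C₁ = 0.0338.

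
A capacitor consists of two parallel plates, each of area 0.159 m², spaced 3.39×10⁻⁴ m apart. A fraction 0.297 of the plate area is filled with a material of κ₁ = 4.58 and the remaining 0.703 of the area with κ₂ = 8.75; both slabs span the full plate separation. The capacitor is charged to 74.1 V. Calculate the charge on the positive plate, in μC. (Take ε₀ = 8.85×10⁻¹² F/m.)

Q ≈ 2.31 μC

Side-by-side slabs ⇒ two capacitors in parallel, each spanning the full gap.
C₁ = κ₁ε₀A₁/d = 4.58 × 8.85×10⁻¹² × 4.72×10⁻² / 3.39×10⁻⁴ = 5.65×10⁻⁹ F.
C₂ = κ₂ε₀A₂/d = 8.75 × 8.85×10⁻¹² × 0.112 / 3.39×10⁻⁴ = 2.55×10⁻⁸ F.
C = C₁ + C₂ = 3.12×10⁻⁸ F.
Q = CV = 3.12×10⁻⁸ × 74.1 = 2.31×10⁻⁶ C.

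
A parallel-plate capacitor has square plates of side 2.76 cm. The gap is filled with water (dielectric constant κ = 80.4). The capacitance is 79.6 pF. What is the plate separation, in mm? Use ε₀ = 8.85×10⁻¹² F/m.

A = (2.76 cm)² = 7.62×10⁻⁴ m².
d = κε₀A/C = 80.4 × 8.85×10⁻¹² × 7.62×10⁻⁴ / 7.96×10⁻¹¹ = 6.81×10⁻³ m.

6.81 mm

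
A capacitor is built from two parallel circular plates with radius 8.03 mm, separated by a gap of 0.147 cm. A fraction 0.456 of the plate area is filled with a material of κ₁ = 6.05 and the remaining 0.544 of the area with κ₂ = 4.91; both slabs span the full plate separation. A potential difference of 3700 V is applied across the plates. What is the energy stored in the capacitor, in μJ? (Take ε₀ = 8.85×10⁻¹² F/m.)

A = π(8.03 mm)² = 2.03×10⁻⁴ m².
Side-by-side slabs ⇒ two capacitors in parallel, each spanning the full gap.
C₁ = κ₁ε₀A₁/d = 6.05 × 8.85×10⁻¹² × 9.24×10⁻⁵ / 1.47×10⁻³ = 3.36×10⁻¹² F.
C₂ = κ₂ε₀A₂/d = 4.91 × 8.85×10⁻¹² × 1.10×10⁻⁴ / 1.47×10⁻³ = 3.26×10⁻¹² F.
C = C₁ + C₂ = 6.62×10⁻¹² F.
U = ½CV² = ½ × 6.62×10⁻¹² × (3700)² = 4.53×10⁻⁵ J.

45.3 μJ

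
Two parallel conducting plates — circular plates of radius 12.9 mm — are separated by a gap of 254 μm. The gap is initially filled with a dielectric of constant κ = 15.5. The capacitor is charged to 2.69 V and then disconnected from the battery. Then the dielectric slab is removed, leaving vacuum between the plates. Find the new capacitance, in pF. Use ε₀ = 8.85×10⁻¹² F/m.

18.2 pF

A = π(12.9 mm)² = 5.23×10⁻⁴ m².
Initially C₁ = κε₀A/d = 15.5 × 8.85×10⁻¹² × 5.23×10⁻⁴ / 2.54×10⁻⁴ = 2.82×10⁻¹⁰ F.
C = κε₀A/d scales with κ, so C₂/C₁ = 1/κ = 1/15.5 = 0.0645.
C₂ = 0.0645 × 2.82×10⁻¹⁰ = 1.82×10⁻¹¹ F.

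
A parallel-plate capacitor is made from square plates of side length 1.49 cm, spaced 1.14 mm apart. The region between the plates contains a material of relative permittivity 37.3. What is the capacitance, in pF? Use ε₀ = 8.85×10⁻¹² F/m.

64.3 pF

A = (1.49 cm)² = 2.22×10⁻⁴ m².
C = κε₀A/d = 37.3 × 8.85×10⁻¹² × 2.22×10⁻⁴ / 1.14×10⁻³ = 6.43×10⁻¹¹ F.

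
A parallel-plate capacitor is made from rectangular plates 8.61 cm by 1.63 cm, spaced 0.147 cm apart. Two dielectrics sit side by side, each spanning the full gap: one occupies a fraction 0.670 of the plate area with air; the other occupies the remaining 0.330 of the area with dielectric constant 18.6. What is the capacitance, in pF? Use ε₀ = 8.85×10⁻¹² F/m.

C ≈ 57.5 pF

A = 8.61 × 1.63 cm² = 1.40×10⁻³ m².
Side-by-side slabs ⇒ two capacitors in parallel, each spanning the full gap.
C₁ = κ₁ε₀A₁/d = 1.00 × 8.85×10⁻¹² × 9.40×10⁻⁴ / 1.47×10⁻³ = 5.66×10⁻¹² F.
C₂ = κ₂ε₀A₂/d = 18.6 × 8.85×10⁻¹² × 4.63×10⁻⁴ / 1.47×10⁻³ = 5.19×10⁻¹¹ F.
C = C₁ + C₂ = 5.75×10⁻¹¹ F.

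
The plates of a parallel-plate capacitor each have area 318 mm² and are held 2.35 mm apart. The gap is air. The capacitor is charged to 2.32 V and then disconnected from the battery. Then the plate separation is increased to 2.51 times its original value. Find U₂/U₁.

Isolated ⇒ Q is held fixed.
C₂ = 0.398 C₁ and U = Q²/(2C), so U₂/U₁ = C₁/C₂ = 2.51.

U₂/U₁ ≈ 2.51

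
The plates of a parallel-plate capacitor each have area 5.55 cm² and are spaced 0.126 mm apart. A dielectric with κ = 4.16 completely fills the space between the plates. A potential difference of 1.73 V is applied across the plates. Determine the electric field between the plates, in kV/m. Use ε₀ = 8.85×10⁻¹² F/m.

E = V/d = 1.73 / 1.26×10⁻⁴ = 1.37×10⁴ V/m.

E ≈ 13.7 kV/m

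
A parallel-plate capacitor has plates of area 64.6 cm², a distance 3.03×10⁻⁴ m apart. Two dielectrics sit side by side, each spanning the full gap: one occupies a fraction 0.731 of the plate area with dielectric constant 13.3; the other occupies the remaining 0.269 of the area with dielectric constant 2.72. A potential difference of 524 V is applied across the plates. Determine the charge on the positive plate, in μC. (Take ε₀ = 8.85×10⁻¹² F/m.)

1.03 μC

A = 64.6 cm² = 6.46×10⁻³ m².
Side-by-side slabs ⇒ two capacitors in parallel, each spanning the full gap.
C₁ = κ₁ε₀A₁/d = 13.3 × 8.85×10⁻¹² × 4.72×10⁻³ / 3.03×10⁻⁴ = 1.83×10⁻⁹ F.
C₂ = κ₂ε₀A₂/d = 2.72 × 8.85×10⁻¹² × 1.74×10⁻³ / 3.03×10⁻⁴ = 1.38×10⁻¹⁰ F.
C = C₁ + C₂ = 1.97×10⁻⁹ F.
Q = CV = 1.97×10⁻⁹ × 524 = 1.03×10⁻⁶ C.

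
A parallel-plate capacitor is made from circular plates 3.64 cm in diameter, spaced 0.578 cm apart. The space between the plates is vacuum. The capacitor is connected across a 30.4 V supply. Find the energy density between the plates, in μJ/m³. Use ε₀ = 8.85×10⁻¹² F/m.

E = V/d = 30.4 / 5.78×10⁻³ = 5.26×10³ V/m.
u = ½ε₀E² = ½ × 8.85×10⁻¹² × (5.26×10³)² = 1.22×10⁻⁴ J/m³.

u ≈ 122 μJ/m³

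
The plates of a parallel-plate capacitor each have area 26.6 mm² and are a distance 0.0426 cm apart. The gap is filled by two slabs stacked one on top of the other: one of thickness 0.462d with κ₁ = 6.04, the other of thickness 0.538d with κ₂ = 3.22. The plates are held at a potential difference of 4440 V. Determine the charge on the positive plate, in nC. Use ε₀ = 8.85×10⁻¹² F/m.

10.1 nC

A = 26.6 mm² = 2.66×10⁻⁵ m².
Stacked slabs ⇒ two capacitors in series, each with the full plate area.
C₁ = κ₁ε₀A/d₁ = 6.04 × 8.85×10⁻¹² × 2.66×10⁻⁵ / 1.97×10⁻⁴ = 7.22×10⁻¹² F.
C₂ = κ₂ε₀A/d₂ = 3.22 × 8.85×10⁻¹² × 2.66×10⁻⁵ / 2.29×10⁻⁴ = 3.31×10⁻¹² F.
C = (1/C₁ + 1/C₂)⁻¹ = 2.27×10⁻¹² F.
Q = CV = 2.27×10⁻¹² × 4440 = 1.01×10⁻⁸ C.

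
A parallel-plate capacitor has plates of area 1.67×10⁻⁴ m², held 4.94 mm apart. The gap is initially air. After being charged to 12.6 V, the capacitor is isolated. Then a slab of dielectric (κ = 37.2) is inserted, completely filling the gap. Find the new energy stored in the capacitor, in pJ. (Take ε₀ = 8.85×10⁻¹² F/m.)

U ≈ 0.638 pJ

Initially C₁ = ε₀A/d = 8.85×10⁻¹² × 1.67×10⁻⁴ / 4.94×10⁻³ = 2.99×10⁻¹³ F.
U₁ = 2.37×10⁻¹¹ J.
Isolated ⇒ Q is held fixed. C₂ = 37.2 C₁ and U = Q²/(2C), so U₂/U₁ = C₁/C₂ = 0.0269.
U₂ = 0.0269 × 2.37×10⁻¹¹ = 6.38×10⁻¹³ J.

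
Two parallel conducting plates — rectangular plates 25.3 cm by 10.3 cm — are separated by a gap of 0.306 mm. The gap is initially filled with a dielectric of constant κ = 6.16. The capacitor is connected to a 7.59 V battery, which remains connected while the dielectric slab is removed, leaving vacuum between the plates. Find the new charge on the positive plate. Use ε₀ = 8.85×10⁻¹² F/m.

5.72 nC

A = 25.3 × 10.3 cm² = 2.61×10⁻² m².
Initially C₁ = κε₀A/d = 6.16 × 8.85×10⁻¹² × 2.61×10⁻² / 3.06×10⁻⁴ = 4.64×10⁻⁹ F.
Q₁ = 3.52×10⁻⁸ C.
Battery connected ⇒ V is held fixed. C₂ = 0.162 C₁ and Q = CV, so Q₂/Q₁ = C₂/C₁ = 0.162.
Q₂ = 0.162 × 3.52×10⁻⁸ = 5.72×10⁻⁹ C.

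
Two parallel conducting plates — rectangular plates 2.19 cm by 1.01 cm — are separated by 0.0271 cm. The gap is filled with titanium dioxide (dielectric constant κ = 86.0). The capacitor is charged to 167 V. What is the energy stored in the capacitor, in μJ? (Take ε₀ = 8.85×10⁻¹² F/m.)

A = 2.19 × 1.01 cm² = 2.21×10⁻⁴ m².
C = κε₀A/d = 86.0 × 8.85×10⁻¹² × 2.21×10⁻⁴ / 2.71×10⁻⁴ = 6.21×10⁻¹⁰ F.
U = ½CV² = ½ × 6.21×10⁻¹⁰ × (167)² = 8.66×10⁻⁶ J.

U ≈ 8.66 μJ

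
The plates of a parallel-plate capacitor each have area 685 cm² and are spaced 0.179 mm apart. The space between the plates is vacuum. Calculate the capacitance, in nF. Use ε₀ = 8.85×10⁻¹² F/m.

C ≈ 3.39 nF

A = 685 cm² = 6.85×10⁻² m².
C = ε₀A/d = 8.85×10⁻¹² × 6.85×10⁻² / 1.79×10⁻⁴ = 3.39×10⁻⁹ F.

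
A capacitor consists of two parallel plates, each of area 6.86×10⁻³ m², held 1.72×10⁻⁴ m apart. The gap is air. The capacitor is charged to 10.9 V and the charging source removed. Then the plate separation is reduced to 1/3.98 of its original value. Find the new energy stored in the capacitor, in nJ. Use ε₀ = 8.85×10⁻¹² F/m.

U ≈ 5.27 nJ

Initially C₁ = ε₀A/d = 8.85×10⁻¹² × 6.86×10⁻³ / 1.72×10⁻⁴ = 3.53×10⁻¹⁰ F.
U₁ = 2.10×10⁻⁸ J.
Isolated ⇒ Q is held fixed. C₂ = 3.98 C₁ and U = Q²/(2C), so U₂/U₁ = C₁/C₂ = 0.251.
U₂ = 0.251 × 2.10×10⁻⁸ = 5.27×10⁻⁹ J.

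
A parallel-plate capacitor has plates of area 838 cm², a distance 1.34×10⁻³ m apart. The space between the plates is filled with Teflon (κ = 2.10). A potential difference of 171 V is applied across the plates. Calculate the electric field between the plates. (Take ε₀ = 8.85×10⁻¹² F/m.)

E = V/d = 171 / 1.34×10⁻³ = 1.28×10⁵ V/m.

E ≈ 128 kV/m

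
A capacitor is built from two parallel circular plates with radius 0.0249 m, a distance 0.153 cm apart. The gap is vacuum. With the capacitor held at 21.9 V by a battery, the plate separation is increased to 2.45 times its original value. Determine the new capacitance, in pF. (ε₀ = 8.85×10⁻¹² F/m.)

4.60 pF

A = π(0.0249 m)² = 1.95×10⁻³ m².
Initially C₁ = ε₀A/d = 8.85×10⁻¹² × 1.95×10⁻³ / 1.53×10⁻³ = 1.13×10⁻¹¹ F.
C = ε₀A/d scales as 1/d, so C₂/C₁ = d₁/d₂ = 1/2.45 = 0.408.
C₂ = 0.408 × 1.13×10⁻¹¹ = 4.60×10⁻¹² F.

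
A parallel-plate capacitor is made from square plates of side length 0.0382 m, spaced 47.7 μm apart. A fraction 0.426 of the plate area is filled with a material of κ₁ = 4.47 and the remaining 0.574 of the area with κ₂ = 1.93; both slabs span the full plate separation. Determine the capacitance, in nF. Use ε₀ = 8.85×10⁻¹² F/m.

A = (0.0382 m)² = 1.46×10⁻³ m².
Side-by-side slabs ⇒ two capacitors in parallel, each spanning the full gap.
C₁ = κ₁ε₀A₁/d = 4.47 × 8.85×10⁻¹² × 6.22×10⁻⁴ / 4.77×10⁻⁵ = 5.16×10⁻¹⁰ F.
C₂ = κ₂ε₀A₂/d = 1.93 × 8.85×10⁻¹² × 8.38×10⁻⁴ / 4.77×10⁻⁵ = 3.00×10⁻¹⁰ F.
C = C₁ + C₂ = 8.15×10⁻¹⁰ F.

0.815 nF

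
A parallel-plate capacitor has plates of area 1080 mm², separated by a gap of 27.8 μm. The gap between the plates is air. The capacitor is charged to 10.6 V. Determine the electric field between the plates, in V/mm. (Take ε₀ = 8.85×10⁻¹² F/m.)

E ≈ 381 V/mm

E = V/d = 10.6 / 2.78×10⁻⁵ = 3.81×10⁵ V/m.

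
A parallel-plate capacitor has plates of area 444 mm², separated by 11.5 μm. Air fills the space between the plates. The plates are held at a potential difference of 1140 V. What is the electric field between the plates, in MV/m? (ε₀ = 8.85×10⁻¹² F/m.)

99.1 MV/m

E = V/d = 1140 / 1.15×10⁻⁵ = 9.91×10⁷ V/m.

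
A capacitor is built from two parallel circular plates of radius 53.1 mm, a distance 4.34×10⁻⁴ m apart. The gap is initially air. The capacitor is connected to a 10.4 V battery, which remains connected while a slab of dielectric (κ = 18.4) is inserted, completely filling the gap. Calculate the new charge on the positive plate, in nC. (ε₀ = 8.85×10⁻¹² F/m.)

34.6 nC

A = π(53.1 mm)² = 8.86×10⁻³ m².
Initially C₁ = ε₀A/d = 8.85×10⁻¹² × 8.86×10⁻³ / 4.34×10⁻⁴ = 1.81×10⁻¹⁰ F.
Q₁ = 1.88×10⁻⁹ C.
Battery connected ⇒ V is held fixed. C₂ = 18.4 C₁ and Q = CV, so Q₂/Q₁ = C₂/C₁ = 18.4.
Q₂ = 18.4 × 1.88×10⁻⁹ = 3.46×10⁻⁸ C.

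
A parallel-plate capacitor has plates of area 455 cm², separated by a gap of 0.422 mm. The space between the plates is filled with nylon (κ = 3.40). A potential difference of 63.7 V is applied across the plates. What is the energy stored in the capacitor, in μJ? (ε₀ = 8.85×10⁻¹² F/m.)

U ≈ 6.58 μJ

A = 455 cm² = 4.55×10⁻² m².
C = κε₀A/d = 3.40 × 8.85×10⁻¹² × 4.55×10⁻² / 4.22×10⁻⁴ = 3.24×10⁻⁹ F.
U = ½CV² = ½ × 3.24×10⁻⁹ × (63.7)² = 6.58×10⁻⁶ J.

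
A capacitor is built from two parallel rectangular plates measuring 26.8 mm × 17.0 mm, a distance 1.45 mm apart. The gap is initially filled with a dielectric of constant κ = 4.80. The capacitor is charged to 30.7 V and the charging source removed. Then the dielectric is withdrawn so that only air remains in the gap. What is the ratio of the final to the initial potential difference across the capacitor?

V₂/V₁ ≈ 4.80

Isolated ⇒ Q is held fixed.
C₂ = 0.208 C₁ and V = Q/C, so V₂/V₁ = C₁/C₂ = 4.80.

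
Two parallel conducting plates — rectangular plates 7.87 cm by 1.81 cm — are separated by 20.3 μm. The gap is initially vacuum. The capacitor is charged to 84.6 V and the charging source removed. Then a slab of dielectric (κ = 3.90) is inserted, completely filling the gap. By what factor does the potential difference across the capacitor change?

0.256

Isolated ⇒ Q is held fixed.
C₂ = 3.90 C₁ and V = Q/C, so V₂/V₁ = C₁/C₂ = 0.256.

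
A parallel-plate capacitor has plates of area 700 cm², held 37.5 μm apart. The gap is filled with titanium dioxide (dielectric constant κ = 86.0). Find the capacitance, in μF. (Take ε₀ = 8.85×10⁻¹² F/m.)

A = 700 cm² = 7.00×10⁻² m².
C = κε₀A/d = 86.0 × 8.85×10⁻¹² × 7.00×10⁻² / 3.75×10⁻⁵ = 1.42×10⁻⁶ F.

C ≈ 1.42 μF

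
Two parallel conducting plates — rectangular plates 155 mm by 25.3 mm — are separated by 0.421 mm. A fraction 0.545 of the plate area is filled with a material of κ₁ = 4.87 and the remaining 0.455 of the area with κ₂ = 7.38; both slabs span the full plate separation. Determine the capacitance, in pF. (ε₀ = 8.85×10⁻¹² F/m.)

A = 155 × 25.3 mm² = 3.92×10⁻³ m².
Side-by-side slabs ⇒ two capacitors in parallel, each spanning the full gap.
C₁ = κ₁ε₀A₁/d = 4.87 × 8.85×10⁻¹² × 2.14×10⁻³ / 4.21×10⁻⁴ = 2.19×10⁻¹⁰ F.
C₂ = κ₂ε₀A₂/d = 7.38 × 8.85×10⁻¹² × 1.78×10⁻³ / 4.21×10⁻⁴ = 2.77×10⁻¹⁰ F.
C = C₁ + C₂ = 4.96×10⁻¹⁰ F.

C ≈ 496 pF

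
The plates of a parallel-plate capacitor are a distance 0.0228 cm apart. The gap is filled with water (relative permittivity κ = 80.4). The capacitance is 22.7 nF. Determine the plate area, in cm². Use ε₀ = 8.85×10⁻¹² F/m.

A = Cd/(κε₀) = 2.27×10⁻⁸ × 2.28×10⁻⁴ / (80.4 × 8.85×10⁻¹²) = 7.27×10⁻³ m².

72.7 cm²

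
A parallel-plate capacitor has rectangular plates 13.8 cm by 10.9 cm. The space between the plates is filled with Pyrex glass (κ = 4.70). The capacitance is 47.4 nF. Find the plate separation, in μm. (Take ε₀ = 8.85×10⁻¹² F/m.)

A = 13.8 × 10.9 cm² = 1.50×10⁻² m².
d = κε₀A/C = 4.70 × 8.85×10⁻¹² × 1.50×10⁻² / 4.74×10⁻⁸ = 1.32×10⁻⁵ m.

d ≈ 13.2 μm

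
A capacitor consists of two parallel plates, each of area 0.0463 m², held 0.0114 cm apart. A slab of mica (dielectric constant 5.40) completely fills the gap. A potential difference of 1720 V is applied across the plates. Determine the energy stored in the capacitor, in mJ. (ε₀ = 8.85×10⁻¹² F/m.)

28.7 mJ

C = κε₀A/d = 5.40 × 8.85×10⁻¹² × 4.63×10⁻² / 1.14×10⁻⁴ = 1.94×10⁻⁸ F.
U = ½CV² = ½ × 1.94×10⁻⁸ × (1720)² = 2.87×10⁻² J.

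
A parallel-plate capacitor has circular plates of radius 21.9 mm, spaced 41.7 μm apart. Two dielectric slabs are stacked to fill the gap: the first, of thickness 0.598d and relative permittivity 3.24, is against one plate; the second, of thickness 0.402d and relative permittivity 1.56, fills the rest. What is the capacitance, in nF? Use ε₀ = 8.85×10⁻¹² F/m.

A = π(21.9 mm)² = 1.51×10⁻³ m².
Stacked slabs ⇒ two capacitors in series, each with the full plate area.
C₁ = κ₁ε₀A/d₁ = 3.24 × 8.85×10⁻¹² × 1.51×10⁻³ / 2.49×10⁻⁵ = 1.73×10⁻⁹ F.
C₂ = κ₂ε₀A/d₂ = 1.56 × 8.85×10⁻¹² × 1.51×10⁻³ / 1.68×10⁻⁵ = 1.24×10⁻⁹ F.
C = (1/C₁ + 1/C₂)⁻¹ = 7.23×10⁻¹⁰ F.

C ≈ 0.723 nF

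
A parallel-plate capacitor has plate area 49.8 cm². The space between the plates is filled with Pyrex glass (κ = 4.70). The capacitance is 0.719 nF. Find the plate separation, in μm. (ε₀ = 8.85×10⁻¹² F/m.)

d ≈ 288 μm

A = 49.8 cm² = 4.98×10⁻³ m².
d = κε₀A/C = 4.70 × 8.85×10⁻¹² × 4.98×10⁻³ / 7.19×10⁻¹⁰ = 2.88×10⁻⁴ m.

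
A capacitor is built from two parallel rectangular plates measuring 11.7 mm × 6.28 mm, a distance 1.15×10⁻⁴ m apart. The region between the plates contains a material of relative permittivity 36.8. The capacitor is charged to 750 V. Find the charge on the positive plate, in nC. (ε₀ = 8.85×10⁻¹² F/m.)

156 nC

A = 11.7 × 6.28 mm² = 7.35×10⁻⁵ m².
C = κε₀A/d = 36.8 × 8.85×10⁻¹² × 7.35×10⁻⁵ / 1.15×10⁻⁴ = 2.08×10⁻¹⁰ F.
Q = CV = 2.08×10⁻¹⁰ × 750 = 1.56×10⁻⁷ C.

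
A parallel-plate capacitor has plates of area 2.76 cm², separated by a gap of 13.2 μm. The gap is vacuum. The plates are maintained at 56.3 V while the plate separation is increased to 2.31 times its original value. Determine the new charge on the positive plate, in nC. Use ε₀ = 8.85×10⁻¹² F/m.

A = 2.76 cm² = 2.76×10⁻⁴ m².
Initially C₁ = ε₀A/d = 8.85×10⁻¹² × 2.76×10⁻⁴ / 1.32×10⁻⁵ = 1.85×10⁻¹⁰ F.
Q₁ = 1.04×10⁻⁸ C.
Battery connected ⇒ V is held fixed. C₂ = 0.433 C₁ and Q = CV, so Q₂/Q₁ = C₂/C₁ = 0.433.
Q₂ = 0.433 × 1.04×10⁻⁸ = 4.51×10⁻⁹ C.

4.51 nC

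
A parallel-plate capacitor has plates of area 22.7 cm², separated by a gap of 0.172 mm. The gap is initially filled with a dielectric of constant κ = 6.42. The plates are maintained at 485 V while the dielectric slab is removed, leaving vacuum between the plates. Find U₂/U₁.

Battery connected ⇒ V is held fixed.
C₂ = 0.156 C₁ and U = ½CV², so U₂/U₁ = C₂/C₁ = 0.156.

U₂/U₁ ≈ 0.156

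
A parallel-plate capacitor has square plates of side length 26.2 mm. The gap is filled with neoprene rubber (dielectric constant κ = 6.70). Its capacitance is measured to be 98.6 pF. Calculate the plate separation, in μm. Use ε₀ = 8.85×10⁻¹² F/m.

d ≈ 413 μm

A = (26.2 mm)² = 6.86×10⁻⁴ m².
d = κε₀A/C = 6.70 × 8.85×10⁻¹² × 6.86×10⁻⁴ / 9.86×10⁻¹¹ = 4.13×10⁻⁴ m.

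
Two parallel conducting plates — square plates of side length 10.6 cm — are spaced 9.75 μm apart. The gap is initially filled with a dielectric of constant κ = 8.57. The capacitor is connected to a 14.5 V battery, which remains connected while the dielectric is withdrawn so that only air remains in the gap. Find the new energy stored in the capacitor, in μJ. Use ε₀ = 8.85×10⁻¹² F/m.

A = (10.6 cm)² = 1.12×10⁻² m².
Initially C₁ = κε₀A/d = 8.57 × 8.85×10⁻¹² × 1.12×10⁻² / 9.75×10⁻⁶ = 8.74×10⁻⁸ F.
U₁ = 9.19×10⁻⁶ J.
Battery connected ⇒ V is held fixed. C₂ = 0.117 C₁ and U = ½CV², so U₂/U₁ = C₂/C₁ = 0.117.
U₂ = 0.117 × 9.19×10⁻⁶ = 1.07×10⁻⁶ J.

U ≈ 1.07 μJ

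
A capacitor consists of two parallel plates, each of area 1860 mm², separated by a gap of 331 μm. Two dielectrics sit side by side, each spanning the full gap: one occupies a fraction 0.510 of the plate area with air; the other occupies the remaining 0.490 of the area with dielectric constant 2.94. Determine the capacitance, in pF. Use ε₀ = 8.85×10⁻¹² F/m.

97.0 pF

A = 1860 mm² = 1.86×10⁻³ m².
Side-by-side slabs ⇒ two capacitors in parallel, each spanning the full gap.
C₁ = κ₁ε₀A₁/d = 1.00 × 8.85×10⁻¹² × 9.49×10⁻⁴ / 3.31×10⁻⁴ = 2.54×10⁻¹¹ F.
C₂ = κ₂ε₀A₂/d = 2.94 × 8.85×10⁻¹² × 9.11×10⁻⁴ / 3.31×10⁻⁴ = 7.16×10⁻¹¹ F.
C = C₁ + C₂ = 9.70×10⁻¹¹ F.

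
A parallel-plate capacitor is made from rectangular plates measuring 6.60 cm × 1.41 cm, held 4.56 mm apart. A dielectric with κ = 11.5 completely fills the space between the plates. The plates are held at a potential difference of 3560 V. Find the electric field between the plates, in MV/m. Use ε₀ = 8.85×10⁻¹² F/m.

E ≈ 0.781 MV/m

E = V/d = 3560 / 4.56×10⁻³ = 7.81×10⁵ V/m.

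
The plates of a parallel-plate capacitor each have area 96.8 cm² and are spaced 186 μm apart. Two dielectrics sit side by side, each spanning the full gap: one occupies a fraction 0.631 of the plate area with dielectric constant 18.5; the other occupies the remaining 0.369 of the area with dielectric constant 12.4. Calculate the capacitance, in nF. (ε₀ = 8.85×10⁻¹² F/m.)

A = 96.8 cm² = 9.68×10⁻³ m².
Side-by-side slabs ⇒ two capacitors in parallel, each spanning the full gap.
C₁ = κ₁ε₀A₁/d = 18.5 × 8.85×10⁻¹² × 6.11×10⁻³ / 1.86×10⁻⁴ = 5.38×10⁻⁹ F.
C₂ = κ₂ε₀A₂/d = 12.4 × 8.85×10⁻¹² × 3.57×10⁻³ / 1.86×10⁻⁴ = 2.11×10⁻⁹ F.
C = C₁ + C₂ = 7.48×10⁻⁹ F.

C ≈ 7.48 nF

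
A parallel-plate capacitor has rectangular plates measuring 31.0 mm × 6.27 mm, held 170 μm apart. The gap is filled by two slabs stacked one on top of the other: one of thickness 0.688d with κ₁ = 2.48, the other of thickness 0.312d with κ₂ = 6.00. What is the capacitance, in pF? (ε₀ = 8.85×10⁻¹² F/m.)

30.7 pF

A = 31.0 × 6.27 mm² = 1.94×10⁻⁴ m².
Stacked slabs ⇒ two capacitors in series, each with the full plate area.
C₁ = κ₁ε₀A/d₁ = 2.48 × 8.85×10⁻¹² × 1.94×10⁻⁴ / 1.17×10⁻⁴ = 3.65×10⁻¹¹ F.
C₂ = κ₂ε₀A/d₂ = 6.00 × 8.85×10⁻¹² × 1.94×10⁻⁴ / 5.30×10⁻⁵ = 1.95×10⁻¹⁰ F.
C = (1/C₁ + 1/C₂)⁻¹ = 3.07×10⁻¹¹ F.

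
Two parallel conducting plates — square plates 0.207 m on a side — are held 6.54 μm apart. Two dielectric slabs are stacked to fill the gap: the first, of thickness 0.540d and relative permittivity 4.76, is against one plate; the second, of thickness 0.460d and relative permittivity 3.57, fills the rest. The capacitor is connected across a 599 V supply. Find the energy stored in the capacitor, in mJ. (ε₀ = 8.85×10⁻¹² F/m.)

A = (0.207 m)² = 4.28×10⁻² m².
Stacked slabs ⇒ two capacitors in series, each with the full plate area.
C₁ = κ₁ε₀A/d₁ = 4.76 × 8.85×10⁻¹² × 4.28×10⁻² / 3.53×10⁻⁶ = 5.11×10⁻⁷ F.
C₂ = κ₂ε₀A/d₂ = 3.57 × 8.85×10⁻¹² × 4.28×10⁻² / 3.01×10⁻⁶ = 4.50×10⁻⁷ F.
C = (1/C₁ + 1/C₂)⁻¹ = 2.39×10⁻⁷ F.
U = ½CV² = ½ × 2.39×10⁻⁷ × (599)² = 4.29×10⁻² J.

42.9 mJ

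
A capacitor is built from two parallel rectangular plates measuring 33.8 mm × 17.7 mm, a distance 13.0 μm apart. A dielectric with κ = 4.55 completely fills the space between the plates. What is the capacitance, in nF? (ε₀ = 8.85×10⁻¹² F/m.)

1.85 nF

A = 33.8 × 17.7 mm² = 5.98×10⁻⁴ m².
C = κε₀A/d = 4.55 × 8.85×10⁻¹² × 5.98×10⁻⁴ / 1.30×10⁻⁵ = 1.85×10⁻⁹ F.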